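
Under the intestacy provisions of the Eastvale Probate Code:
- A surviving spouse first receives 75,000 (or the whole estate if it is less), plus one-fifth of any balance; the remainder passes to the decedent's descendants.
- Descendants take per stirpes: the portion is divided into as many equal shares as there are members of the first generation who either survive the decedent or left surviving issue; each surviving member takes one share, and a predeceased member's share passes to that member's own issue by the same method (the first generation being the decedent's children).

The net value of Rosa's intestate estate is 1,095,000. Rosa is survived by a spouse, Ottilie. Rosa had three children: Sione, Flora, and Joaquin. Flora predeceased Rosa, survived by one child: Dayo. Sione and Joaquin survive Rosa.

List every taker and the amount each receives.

Ottilie: 279,000; Sione: 272,000; Dayo: 272,000; Joaquin: 272,000

Ottilie first takes 75,000, leaving a balance of 1,020,000. Ottilie then takes one-fifth of the balance (204,000), for a total of 279,000. The remaining 816,000 passes to the descendants.
The descendants' portion (816,000) is divided into 3 shares of 272,000: Sione and Joaquin each take 272,000; Flora's 272,000 share passes to Flora's issue.
Flora's share (272,000) passes entirely to Dayo.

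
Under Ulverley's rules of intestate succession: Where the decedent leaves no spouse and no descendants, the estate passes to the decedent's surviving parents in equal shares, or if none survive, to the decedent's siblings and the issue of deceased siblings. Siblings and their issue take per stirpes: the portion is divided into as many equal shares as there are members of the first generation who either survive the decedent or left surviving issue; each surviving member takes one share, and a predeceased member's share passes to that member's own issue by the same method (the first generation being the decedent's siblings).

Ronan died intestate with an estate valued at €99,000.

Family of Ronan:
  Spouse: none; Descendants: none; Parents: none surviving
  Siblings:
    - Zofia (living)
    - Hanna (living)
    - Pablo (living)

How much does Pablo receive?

The entire €99,000 passes to the siblings and their issue.
That amount (€99,000) is divided into 3 shares of €33,000: Zofia, Hanna, and Pablo each take €33,000.

Pablo receives €33,000.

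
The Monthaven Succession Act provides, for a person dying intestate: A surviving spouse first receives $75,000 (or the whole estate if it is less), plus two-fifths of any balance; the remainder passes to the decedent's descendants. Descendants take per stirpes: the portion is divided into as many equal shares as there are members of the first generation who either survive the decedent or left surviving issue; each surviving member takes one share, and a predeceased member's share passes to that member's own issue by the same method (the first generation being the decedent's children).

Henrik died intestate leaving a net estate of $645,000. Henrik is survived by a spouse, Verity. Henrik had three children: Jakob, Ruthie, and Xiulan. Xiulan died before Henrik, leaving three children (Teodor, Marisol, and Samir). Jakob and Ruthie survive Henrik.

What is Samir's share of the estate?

Samir receives $38,000.

Verity first takes $75,000, leaving a balance of $570,000. Verity then takes two-fifths of the balance ($228,000), for a total of $303,000. The remaining $342,000 passes to the descendants.
The descendants' portion ($342,000) is divided into 3 shares of $114,000: Jakob and Ruthie each take $114,000; Xiulan's $114,000 share passes to Xiulan's issue.
Xiulan's share ($114,000) is divided into 3 shares of $38,000: Teodor, Marisol, and Samir each take $38,000.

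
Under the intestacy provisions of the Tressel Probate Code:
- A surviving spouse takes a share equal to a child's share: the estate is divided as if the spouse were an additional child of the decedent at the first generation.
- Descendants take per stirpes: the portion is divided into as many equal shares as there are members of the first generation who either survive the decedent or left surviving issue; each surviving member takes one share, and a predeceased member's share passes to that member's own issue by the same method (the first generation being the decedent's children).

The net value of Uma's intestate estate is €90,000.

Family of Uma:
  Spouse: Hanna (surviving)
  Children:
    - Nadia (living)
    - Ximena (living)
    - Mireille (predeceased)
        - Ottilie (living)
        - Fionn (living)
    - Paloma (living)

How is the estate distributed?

The spouse counts as an additional share at the children's level, so there are 5 primary shares of €18,000. Hanna takes one such share (€18,000).
The children's combined portion (€72,000) is divided into 4 shares of €18,000: Nadia, Ximena, and Paloma each take €18,000; Mireille's €18,000 share passes to Mireille's issue.
Mireille's share (€18,000) is divided into 2 shares of €9,000: Ottilie and Fionn each take €9,000.

Hanna: €18,000; Nadia: €18,000; Ximena: €18,000; Ottilie: €9,000; Fionn: €9,000; Paloma: €18,000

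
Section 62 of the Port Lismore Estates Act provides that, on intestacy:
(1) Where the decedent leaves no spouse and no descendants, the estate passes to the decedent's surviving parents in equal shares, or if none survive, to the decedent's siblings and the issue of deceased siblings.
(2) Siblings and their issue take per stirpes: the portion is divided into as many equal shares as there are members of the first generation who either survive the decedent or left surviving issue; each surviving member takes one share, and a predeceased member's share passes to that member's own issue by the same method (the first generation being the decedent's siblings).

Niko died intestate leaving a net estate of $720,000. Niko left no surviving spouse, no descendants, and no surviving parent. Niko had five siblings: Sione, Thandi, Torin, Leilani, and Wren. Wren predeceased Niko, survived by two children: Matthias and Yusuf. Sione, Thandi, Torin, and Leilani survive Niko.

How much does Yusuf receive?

Yusuf receives $72,000.

The entire $720,000 passes to the siblings and their issue.
That amount ($720,000) is divided into 5 shares of $144,000: Sione, Thandi, Torin, and Leilani each take $144,000; Wren's $144,000 share passes to Wren's issue.
Wren's share ($144,000) is divided into 2 shares of $72,000: Matthias and Yusuf each take $72,000.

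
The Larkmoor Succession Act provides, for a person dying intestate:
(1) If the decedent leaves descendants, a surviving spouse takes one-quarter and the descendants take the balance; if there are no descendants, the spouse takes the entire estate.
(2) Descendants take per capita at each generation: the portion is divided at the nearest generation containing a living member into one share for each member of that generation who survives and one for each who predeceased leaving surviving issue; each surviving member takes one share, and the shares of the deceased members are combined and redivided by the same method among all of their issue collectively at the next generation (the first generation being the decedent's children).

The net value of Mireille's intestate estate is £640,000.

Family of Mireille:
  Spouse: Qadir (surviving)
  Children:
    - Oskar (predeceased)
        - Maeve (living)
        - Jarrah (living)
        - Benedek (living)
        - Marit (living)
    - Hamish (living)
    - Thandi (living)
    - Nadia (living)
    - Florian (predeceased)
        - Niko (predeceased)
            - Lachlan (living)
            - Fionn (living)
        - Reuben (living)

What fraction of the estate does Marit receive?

Qadir takes one-quarter of £640,000 = £160,000. The remaining £480,000 passes to the descendants.
The descendants' portion (£480,000) is divided at the children's generation into 5 shares of £96,000. Hamish, Thandi, and Nadia each take £96,000. The 2 shares of the deceased (Oskar and Florian) are combined into a pool of £192,000.
That pool (£192,000) is divided at the grandchildren's generation into 6 shares of £32,000. Maeve, Jarrah, Benedek, Marit, and Reuben each take £32,000. The remaining share for the deceased Niko (£32,000) is carried to the next generation.
That pool (£32,000) is divided at the great-grandchildren's generation equally among Lachlan and Fionn: £16,000 each.

Marit receives 1/20 of the estate.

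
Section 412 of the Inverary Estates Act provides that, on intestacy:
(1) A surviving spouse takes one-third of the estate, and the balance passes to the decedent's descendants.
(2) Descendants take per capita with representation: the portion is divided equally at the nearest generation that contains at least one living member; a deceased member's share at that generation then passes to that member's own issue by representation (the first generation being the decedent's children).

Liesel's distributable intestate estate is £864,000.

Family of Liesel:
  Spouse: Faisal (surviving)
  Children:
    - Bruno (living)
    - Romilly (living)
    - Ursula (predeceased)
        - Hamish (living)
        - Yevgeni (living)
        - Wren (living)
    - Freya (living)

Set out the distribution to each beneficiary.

Faisal: £288,000; Bruno: £144,000; Romilly: £144,000; Hamish: £48,000; Yevgeni: £48,000; Wren: £48,000; Freya: £144,000

Faisal takes one-third of £864,000 = £288,000. The remaining £576,000 passes to the descendants.
The descendants' portion (£576,000) is divided into 4 shares of £144,000: Bruno, Romilly, and Freya each take £144,000; Ursula's £144,000 share passes to Ursula's issue.
Ursula's share (£144,000) is divided into 3 shares of £48,000: Hamish, Yevgeni, and Wren each take £48,000.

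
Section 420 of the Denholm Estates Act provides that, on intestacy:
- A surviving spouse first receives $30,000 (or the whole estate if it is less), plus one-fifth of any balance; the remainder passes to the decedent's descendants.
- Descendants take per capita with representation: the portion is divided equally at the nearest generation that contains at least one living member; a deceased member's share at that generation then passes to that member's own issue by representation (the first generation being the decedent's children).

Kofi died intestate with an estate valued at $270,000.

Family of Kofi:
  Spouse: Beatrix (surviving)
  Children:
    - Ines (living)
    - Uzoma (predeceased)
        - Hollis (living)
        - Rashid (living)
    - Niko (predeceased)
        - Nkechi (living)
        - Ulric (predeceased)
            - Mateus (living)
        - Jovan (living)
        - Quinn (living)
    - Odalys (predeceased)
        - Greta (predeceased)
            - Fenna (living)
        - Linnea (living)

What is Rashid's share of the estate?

Beatrix first takes $30,000, leaving a balance of $240,000. Beatrix then takes one-fifth of the balance ($48,000), for a total of $78,000. The remaining $192,000 passes to the descendants.
The descendants' portion ($192,000) is divided into 4 shares of $48,000: Ines takes $48,000; Uzoma's $48,000 share passes to Uzoma's issue; Niko's $48,000 share passes to Niko's issue; Odalys's $48,000 share passes to Odalys's issue.
Uzoma's share ($48,000) is divided into 2 shares of $24,000: Hollis and Rashid each take $24,000.
Niko's share ($48,000) is divided into 4 shares of $12,000: Nkechi, Jovan, and Quinn each take $12,000; Ulric's $12,000 share passes to Ulric's issue.
Ulric's share ($12,000) passes entirely to Mateus.
Odalys's share ($48,000) is divided into 2 shares of $24,000: Linnea takes $24,000; Greta's $24,000 share passes to Greta's issue.
Greta's share ($24,000) passes entirely to Fenna.

Rashid receives $24,000.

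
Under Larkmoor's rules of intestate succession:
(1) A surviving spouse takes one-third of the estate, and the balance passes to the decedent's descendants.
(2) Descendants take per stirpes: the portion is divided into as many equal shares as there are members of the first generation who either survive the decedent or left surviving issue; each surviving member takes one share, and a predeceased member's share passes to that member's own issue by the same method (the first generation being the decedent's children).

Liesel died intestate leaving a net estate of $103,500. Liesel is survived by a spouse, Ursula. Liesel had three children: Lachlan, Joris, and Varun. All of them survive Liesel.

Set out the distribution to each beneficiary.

Ursula takes one-third of $103,500 = $34,500. The remaining $69,000 passes to the descendants.
The descendants' portion ($69,000) is divided into 3 shares of $23,000: Lachlan, Joris, and Varun each take $23,000.

Ursula: $34,500; Lachlan: $23,000; Joris: $23,000; Varun: $23,000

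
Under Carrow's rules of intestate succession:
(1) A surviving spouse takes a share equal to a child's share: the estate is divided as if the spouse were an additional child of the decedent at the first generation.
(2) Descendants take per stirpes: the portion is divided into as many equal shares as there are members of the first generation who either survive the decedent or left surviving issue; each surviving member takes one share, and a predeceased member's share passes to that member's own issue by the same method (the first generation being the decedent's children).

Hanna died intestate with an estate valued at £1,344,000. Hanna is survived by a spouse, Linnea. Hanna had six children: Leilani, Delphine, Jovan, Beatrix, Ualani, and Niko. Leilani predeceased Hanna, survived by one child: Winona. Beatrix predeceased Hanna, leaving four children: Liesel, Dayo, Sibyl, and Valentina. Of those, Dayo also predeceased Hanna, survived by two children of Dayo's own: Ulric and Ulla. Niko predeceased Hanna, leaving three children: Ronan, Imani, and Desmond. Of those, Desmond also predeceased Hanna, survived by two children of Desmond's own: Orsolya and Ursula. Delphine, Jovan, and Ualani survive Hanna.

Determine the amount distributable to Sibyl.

Sibyl receives £48,000.

The spouse counts as an additional share at the children's level, so there are 7 primary shares of £192,000. Linnea takes one such share (£192,000).
The children's combined portion (£1,152,000) is divided into 6 shares of £192,000: Delphine, Jovan, and Ualani each take £192,000; Leilani's £192,000 share passes to Leilani's issue; Beatrix's £192,000 share passes to Beatrix's issue; Niko's £192,000 share passes to Niko's issue.
Leilani's share (£192,000) passes entirely to Winona.
Beatrix's share (£192,000) is divided into 4 shares of £48,000: Liesel, Sibyl, and Valentina each take £48,000; Dayo's £48,000 share passes to Dayo's issue.
Dayo's share (£48,000) is divided into 2 shares of £24,000: Ulric and Ulla each take £24,000.
Niko's share (£192,000) is divided into 3 shares of £64,000: Ronan and Imani each take £64,000; Desmond's £64,000 share passes to Desmond's issue.
Desmond's share (£64,000) is divided into 2 shares of £32,000: Orsolya and Ursula each take £32,000.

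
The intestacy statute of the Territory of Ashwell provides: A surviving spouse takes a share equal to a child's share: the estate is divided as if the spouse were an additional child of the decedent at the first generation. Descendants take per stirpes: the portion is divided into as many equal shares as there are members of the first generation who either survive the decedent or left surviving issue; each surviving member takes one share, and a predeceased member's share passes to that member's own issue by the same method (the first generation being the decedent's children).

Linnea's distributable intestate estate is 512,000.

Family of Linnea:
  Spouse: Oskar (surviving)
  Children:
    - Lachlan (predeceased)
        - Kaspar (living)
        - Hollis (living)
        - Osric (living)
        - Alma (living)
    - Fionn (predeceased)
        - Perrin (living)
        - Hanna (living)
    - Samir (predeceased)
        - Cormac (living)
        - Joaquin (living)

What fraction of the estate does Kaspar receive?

The spouse counts as an additional share at the children's level, so there are 4 primary shares of 128,000. Oskar takes one such share (128,000).
The children's combined portion (384,000) is divided into 3 shares of 128,000: Lachlan's 128,000 share passes to Lachlan's issue; Fionn's 128,000 share passes to Fionn's issue; Samir's 128,000 share passes to Samir's issue.
Lachlan's share (128,000) is divided into 4 shares of 32,000: Kaspar, Hollis, Osric, and Alma each take 32,000.
Fionn's share (128,000) is divided into 2 shares of 64,000: Perrin and Hanna each take 64,000.
Samir's share (128,000) is divided into 2 shares of 64,000: Cormac and Joaquin each take 64,000.

Kaspar receives 1/16 of the estate.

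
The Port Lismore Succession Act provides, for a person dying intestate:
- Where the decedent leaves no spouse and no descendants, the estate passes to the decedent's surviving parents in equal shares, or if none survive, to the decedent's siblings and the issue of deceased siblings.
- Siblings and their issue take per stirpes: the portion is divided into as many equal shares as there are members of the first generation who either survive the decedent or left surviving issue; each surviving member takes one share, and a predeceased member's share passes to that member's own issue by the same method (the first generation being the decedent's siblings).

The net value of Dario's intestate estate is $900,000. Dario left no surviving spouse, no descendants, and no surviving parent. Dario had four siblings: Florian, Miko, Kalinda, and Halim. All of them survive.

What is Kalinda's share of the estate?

Kalinda receives $225,000.

The entire $900,000 passes to the siblings and their issue.
That amount ($900,000) is divided into 4 shares of $225,000: Florian, Miko, Kalinda, and Halim each take $225,000.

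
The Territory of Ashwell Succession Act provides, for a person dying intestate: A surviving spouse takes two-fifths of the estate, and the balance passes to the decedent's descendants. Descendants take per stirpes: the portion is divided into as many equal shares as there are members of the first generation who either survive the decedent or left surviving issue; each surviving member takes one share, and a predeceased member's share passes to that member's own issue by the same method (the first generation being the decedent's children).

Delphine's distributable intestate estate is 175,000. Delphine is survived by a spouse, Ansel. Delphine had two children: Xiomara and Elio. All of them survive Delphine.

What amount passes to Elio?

Elio receives 52,500.

Ansel takes two-fifths of 175,000 = 70,000. The remaining 105,000 passes to the descendants.
The descendants' portion (105,000) is divided into 2 shares of 52,500: Xiomara and Elio each take 52,500.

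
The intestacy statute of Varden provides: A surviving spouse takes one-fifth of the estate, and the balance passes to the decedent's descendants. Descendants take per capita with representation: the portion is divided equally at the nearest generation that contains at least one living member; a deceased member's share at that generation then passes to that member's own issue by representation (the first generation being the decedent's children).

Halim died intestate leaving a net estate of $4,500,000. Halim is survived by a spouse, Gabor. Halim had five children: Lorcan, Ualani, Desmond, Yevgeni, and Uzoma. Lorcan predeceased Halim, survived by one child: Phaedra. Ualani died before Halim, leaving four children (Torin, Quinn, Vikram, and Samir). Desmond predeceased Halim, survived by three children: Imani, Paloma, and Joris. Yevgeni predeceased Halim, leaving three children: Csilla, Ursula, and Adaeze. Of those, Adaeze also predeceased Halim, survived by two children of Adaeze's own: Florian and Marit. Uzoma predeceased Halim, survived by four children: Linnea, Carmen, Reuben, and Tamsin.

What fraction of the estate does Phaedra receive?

Phaedra receives 4/75 of the estate.

Gabor takes one-fifth of $4,500,000 = $900,000. The remaining $3,600,000 passes to the descendants.
No child survives, so the initial division is made at the grandchildren's generation.
The descendants' portion ($3,600,000) is divided into 15 shares of $240,000: Phaedra, Torin, Quinn, Vikram, Samir, Imani, Paloma, Joris, Csilla, Ursula, Linnea, Carmen, Reuben, and Tamsin each take $240,000; Adaeze's $240,000 share passes to Adaeze's issue.
Adaeze's share ($240,000) is divided into 2 shares of $120,000: Florian and Marit each take $120,000.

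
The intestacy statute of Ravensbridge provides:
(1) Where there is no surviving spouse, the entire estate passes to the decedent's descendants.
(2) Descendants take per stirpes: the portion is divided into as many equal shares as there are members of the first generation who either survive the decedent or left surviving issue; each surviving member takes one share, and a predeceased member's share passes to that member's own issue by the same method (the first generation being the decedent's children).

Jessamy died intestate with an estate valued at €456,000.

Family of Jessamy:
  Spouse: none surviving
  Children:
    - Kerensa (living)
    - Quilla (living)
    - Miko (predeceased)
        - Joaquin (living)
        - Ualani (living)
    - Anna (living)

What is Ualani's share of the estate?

Ualani receives €57,000.

The entire €456,000 passes to the descendants.
That amount (€456,000) is divided into 4 shares of €114,000: Kerensa, Quilla, and Anna each take €114,000; Miko's €114,000 share passes to Miko's issue.
Miko's share (€114,000) is divided into 2 shares of €57,000: Joaquin and Ualani each take €57,000.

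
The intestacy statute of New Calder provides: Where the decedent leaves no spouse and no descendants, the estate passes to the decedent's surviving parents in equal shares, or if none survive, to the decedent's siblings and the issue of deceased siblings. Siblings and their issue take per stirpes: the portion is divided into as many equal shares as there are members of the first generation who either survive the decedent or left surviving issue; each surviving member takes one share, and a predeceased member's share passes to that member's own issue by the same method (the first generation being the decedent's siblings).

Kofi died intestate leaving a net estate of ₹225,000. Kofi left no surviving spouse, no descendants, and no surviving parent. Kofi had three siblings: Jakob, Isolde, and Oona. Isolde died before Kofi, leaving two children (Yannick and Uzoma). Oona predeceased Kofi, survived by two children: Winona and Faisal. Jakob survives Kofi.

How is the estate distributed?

Jakob: ₹75,000; Yannick: ₹37,500; Uzoma: ₹37,500; Winona: ₹37,500; Faisal: ₹37,500

The entire ₹225,000 passes to the siblings and their issue.
That amount (₹225,000) is divided into 3 shares of ₹75,000: Jakob takes ₹75,000; Isolde's ₹75,000 share passes to Isolde's issue; Oona's ₹75,000 share passes to Oona's issue.
Isolde's share (₹75,000) is divided into 2 shares of ₹37,500: Yannick and Uzoma each take ₹37,500.
Oona's share (₹75,000) is divided into 2 shares of ₹37,500: Winona and Faisal each take ₹37,500.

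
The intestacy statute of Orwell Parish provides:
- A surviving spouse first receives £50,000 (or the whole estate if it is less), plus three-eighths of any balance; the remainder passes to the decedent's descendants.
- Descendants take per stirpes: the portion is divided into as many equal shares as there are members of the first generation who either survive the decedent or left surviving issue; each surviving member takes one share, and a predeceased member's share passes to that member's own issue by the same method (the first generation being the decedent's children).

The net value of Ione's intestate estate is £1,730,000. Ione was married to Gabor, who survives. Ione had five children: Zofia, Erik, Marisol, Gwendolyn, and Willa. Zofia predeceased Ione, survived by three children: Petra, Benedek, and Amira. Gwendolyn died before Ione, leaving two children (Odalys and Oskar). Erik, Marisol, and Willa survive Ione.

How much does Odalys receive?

Odalys receives £105,000.

Gabor first takes £50,000, leaving a balance of £1,680,000. Gabor then takes three-eighths of the balance (£630,000), for a total of £680,000. The remaining £1,050,000 passes to the descendants.
The descendants' portion (£1,050,000) is divided into 5 shares of £210,000: Erik, Marisol, and Willa each take £210,000; Zofia's £210,000 share passes to Zofia's issue; Gwendolyn's £210,000 share passes to Gwendolyn's issue.
Zofia's share (£210,000) is divided into 3 shares of £70,000: Petra, Benedek, and Amira each take £70,000.
Gwendolyn's share (£210,000) is divided into 2 shares of £105,000: Odalys and Oskar each take £105,000.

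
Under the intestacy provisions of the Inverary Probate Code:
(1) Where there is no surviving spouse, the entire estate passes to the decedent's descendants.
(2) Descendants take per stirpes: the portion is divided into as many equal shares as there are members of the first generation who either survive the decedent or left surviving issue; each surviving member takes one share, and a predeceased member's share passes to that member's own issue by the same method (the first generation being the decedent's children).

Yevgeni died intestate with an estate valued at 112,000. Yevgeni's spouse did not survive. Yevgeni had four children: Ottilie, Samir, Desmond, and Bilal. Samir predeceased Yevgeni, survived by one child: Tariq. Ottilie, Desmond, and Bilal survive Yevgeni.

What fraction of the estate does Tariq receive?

Tariq receives 1/4 of the estate.

The entire 112,000 passes to the descendants.
That amount (112,000) is divided into 4 shares of 28,000: Ottilie, Desmond, and Bilal each take 28,000; Samir's 28,000 share passes to Samir's issue.
Samir's share (28,000) passes entirely to Tariq.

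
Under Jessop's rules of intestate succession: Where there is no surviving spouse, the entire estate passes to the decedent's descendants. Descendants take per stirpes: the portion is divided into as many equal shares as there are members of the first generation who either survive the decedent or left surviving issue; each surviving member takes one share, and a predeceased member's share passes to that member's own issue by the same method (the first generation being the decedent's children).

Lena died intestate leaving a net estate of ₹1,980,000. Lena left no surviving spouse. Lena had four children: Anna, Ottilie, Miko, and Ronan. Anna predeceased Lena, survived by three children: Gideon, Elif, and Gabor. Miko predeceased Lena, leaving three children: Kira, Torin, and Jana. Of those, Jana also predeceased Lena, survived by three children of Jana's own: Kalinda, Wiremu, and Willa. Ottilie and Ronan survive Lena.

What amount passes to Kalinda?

The entire ₹1,980,000 passes to the descendants.
That amount (₹1,980,000) is divided into 4 shares of ₹495,000: Ottilie and Ronan each take ₹495,000; Anna's ₹495,000 share passes to Anna's issue; Miko's ₹495,000 share passes to Miko's issue.
Anna's share (₹495,000) is divided into 3 shares of ₹165,000: Gideon, Elif, and Gabor each take ₹165,000.
Miko's share (₹495,000) is divided into 3 shares of ₹165,000: Kira and Torin each take ₹165,000; Jana's ₹165,000 share passes to Jana's issue.
Jana's share (₹165,000) is divided into 3 shares of ₹55,000: Kalinda, Wiremu, and Willa each take ₹55,000.

Kalinda receives ₹55,000.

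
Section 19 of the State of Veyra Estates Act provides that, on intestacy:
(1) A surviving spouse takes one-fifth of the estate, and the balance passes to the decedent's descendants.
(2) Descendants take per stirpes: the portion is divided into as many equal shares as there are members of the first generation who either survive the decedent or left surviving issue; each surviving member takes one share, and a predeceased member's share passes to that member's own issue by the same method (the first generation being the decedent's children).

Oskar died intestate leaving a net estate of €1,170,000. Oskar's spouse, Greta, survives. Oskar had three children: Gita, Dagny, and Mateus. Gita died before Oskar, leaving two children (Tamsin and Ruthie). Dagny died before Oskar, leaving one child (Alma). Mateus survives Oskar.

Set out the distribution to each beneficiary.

Greta: €234,000; Tamsin: €156,000; Ruthie: €156,000; Alma: €312,000; Mateus: €312,000

Greta takes one-fifth of €1,170,000 = €234,000. The remaining €936,000 passes to the descendants.
The descendants' portion (€936,000) is divided into 3 shares of €312,000: Mateus takes €312,000; Gita's €312,000 share passes to Gita's issue; Dagny's €312,000 share passes to Dagny's issue.
Gita's share (€312,000) is divided into 2 shares of €156,000: Tamsin and Ruthie each take €156,000.
Dagny's share (€312,000) passes entirely to Alma.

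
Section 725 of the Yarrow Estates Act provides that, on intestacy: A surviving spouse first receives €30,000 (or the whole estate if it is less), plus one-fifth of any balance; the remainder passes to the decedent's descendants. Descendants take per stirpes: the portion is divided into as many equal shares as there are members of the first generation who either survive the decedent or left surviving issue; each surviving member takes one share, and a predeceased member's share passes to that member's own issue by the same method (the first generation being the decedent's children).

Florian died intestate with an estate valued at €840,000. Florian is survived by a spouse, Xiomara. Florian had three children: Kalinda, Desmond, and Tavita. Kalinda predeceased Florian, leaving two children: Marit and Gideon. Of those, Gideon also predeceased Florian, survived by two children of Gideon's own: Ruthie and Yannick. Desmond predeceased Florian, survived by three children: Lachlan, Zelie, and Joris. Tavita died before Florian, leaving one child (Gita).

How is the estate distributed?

Xiomara first takes €30,000, leaving a balance of €810,000. Xiomara then takes one-fifth of the balance (€162,000), for a total of €192,000. The remaining €648,000 passes to the descendants.
The descendants' portion (€648,000) is divided into 3 shares of €216,000: Kalinda's €216,000 share passes to Kalinda's issue; Desmond's €216,000 share passes to Desmond's issue; Tavita's €216,000 share passes to Tavita's issue.
Kalinda's share (€216,000) is divided into 2 shares of €108,000: Marit takes €108,000; Gideon's €108,000 share passes to Gideon's issue.
Gideon's share (€108,000) is divided into 2 shares of €54,000: Ruthie and Yannick each take €54,000.
Desmond's share (€216,000) is divided into 3 shares of €72,000: Lachlan, Zelie, and Joris each take €72,000.
Tavita's share (€216,000) passes entirely to Gita.

Xiomara: €192,000; Marit: €108,000; Ruthie: €54,000; Yannick: €54,000; Lachlan: €72,000; Zelie: €72,000; Joris: €72,000; Gita: €216,000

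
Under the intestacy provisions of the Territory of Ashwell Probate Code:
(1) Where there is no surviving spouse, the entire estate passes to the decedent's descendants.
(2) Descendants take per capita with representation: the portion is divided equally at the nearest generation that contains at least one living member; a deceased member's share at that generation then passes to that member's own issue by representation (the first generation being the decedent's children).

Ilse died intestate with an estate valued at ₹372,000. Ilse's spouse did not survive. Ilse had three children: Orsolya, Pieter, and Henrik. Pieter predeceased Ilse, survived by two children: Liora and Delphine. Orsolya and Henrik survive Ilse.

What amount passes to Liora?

Liora receives ₹62,000.

The entire ₹372,000 passes to the descendants.
That amount (₹372,000) is divided into 3 shares of ₹124,000: Orsolya and Henrik each take ₹124,000; Pieter's ₹124,000 share passes to Pieter's issue.
Pieter's share (₹124,000) is divided into 2 shares of ₹62,000: Liora and Delphine each take ₹62,000.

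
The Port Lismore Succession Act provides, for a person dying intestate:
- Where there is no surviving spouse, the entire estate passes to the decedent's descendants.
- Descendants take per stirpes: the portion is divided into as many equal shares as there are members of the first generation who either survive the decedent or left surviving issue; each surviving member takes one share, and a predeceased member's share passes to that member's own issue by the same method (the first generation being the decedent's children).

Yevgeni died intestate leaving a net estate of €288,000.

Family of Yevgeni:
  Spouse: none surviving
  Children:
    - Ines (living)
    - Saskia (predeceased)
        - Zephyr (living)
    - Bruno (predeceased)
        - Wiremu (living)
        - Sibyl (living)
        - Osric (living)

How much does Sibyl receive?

The entire €288,000 passes to the descendants.
That amount (€288,000) is divided into 3 shares of €96,000: Ines takes €96,000; Saskia's €96,000 share passes to Saskia's issue; Bruno's €96,000 share passes to Bruno's issue.
Saskia's share (€96,000) passes entirely to Zephyr.
Bruno's share (€96,000) is divided into 3 shares of €32,000: Wiremu, Sibyl, and Osric each take €32,000.

Sibyl receives €32,000.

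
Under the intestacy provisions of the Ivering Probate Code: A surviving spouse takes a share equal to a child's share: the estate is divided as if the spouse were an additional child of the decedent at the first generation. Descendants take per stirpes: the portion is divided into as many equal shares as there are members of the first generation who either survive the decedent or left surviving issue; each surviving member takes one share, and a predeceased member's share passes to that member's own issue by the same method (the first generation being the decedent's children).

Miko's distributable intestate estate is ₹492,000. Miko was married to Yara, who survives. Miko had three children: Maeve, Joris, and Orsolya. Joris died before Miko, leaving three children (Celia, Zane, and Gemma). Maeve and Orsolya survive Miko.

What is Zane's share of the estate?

The spouse counts as an additional share at the children's level, so there are 4 primary shares of ₹123,000. Yara takes one such share (₹123,000).
The children's combined portion (₹369,000) is divided into 3 shares of ₹123,000: Maeve and Orsolya each take ₹123,000; Joris's ₹123,000 share passes to Joris's issue.
Joris's share (₹123,000) is divided into 3 shares of ₹41,000: Celia, Zane, and Gemma each take ₹41,000.

Zane receives ₹41,000.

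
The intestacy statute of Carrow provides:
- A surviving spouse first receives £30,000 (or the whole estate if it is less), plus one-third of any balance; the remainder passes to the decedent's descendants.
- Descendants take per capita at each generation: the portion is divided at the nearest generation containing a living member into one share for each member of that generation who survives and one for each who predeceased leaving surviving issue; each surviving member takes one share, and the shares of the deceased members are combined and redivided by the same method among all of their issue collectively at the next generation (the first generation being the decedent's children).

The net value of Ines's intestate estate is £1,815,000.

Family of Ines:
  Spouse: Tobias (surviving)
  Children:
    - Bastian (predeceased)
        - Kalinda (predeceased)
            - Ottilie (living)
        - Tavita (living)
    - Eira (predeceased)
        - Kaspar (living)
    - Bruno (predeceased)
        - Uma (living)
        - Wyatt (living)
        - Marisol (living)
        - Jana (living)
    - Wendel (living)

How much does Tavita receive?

Tavita receives £127,500.

Tobias first takes £30,000, leaving a balance of £1,785,000. Tobias then takes one-third of the balance (£595,000), for a total of £625,000. The remaining £1,190,000 passes to the descendants.
The descendants' portion (£1,190,000) is divided at the children's generation into 4 shares of £297,500. Wendel takes £297,500. The 3 shares of the deceased (Bastian, Eira, and Bruno) are combined into a pool of £892,500.
That pool (£892,500) is divided at the grandchildren's generation into 7 shares of £127,500. Tavita, Kaspar, Uma, Wyatt, Marisol, and Jana each take £127,500. The remaining share for the deceased Kalinda (£127,500) is carried to the next generation.
That pool (£127,500) passes entirely to Ottilie, the sole taker at the great-grandchildren's generation.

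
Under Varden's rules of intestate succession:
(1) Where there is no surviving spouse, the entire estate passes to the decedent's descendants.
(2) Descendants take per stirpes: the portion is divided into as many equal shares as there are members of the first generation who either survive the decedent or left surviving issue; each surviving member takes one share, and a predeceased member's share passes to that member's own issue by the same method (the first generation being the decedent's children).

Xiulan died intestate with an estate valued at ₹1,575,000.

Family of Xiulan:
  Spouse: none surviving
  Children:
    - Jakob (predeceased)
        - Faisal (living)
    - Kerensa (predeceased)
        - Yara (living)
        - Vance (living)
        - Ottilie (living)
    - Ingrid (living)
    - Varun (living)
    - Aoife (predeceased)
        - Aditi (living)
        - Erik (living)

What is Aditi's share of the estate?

The entire ₹1,575,000 passes to the descendants.
That amount (₹1,575,000) is divided into 5 shares of ₹315,000: Ingrid and Varun each take ₹315,000; Jakob's ₹315,000 share passes to Jakob's issue; Kerensa's ₹315,000 share passes to Kerensa's issue; Aoife's ₹315,000 share passes to Aoife's issue.
Jakob's share (₹315,000) passes entirely to Faisal.
Kerensa's share (₹315,000) is divided into 3 shares of ₹105,000: Yara, Vance, and Ottilie each take ₹105,000.
Aoife's share (₹315,000) is divided into 2 shares of ₹157,500: Aditi and Erik each take ₹157,500.

Aditi receives ₹157,500.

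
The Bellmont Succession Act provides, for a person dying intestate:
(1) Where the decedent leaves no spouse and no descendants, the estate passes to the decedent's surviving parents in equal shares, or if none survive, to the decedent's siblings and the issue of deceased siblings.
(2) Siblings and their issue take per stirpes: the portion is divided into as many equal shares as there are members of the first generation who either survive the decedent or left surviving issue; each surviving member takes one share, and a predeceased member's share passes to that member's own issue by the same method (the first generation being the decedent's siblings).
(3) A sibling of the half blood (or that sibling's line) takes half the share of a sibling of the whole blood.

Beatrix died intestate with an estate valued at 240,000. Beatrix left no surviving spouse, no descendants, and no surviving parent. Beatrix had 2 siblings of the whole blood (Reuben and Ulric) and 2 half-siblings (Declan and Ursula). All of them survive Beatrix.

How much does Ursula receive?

The entire 240,000 passes to the siblings and their issue.
Counting each half-blood sibling's line as half a unit, there are 3 units in 240,000, so one unit is 80,000. Whole-blood lines (Reuben and Ulric) take 80,000 each; half-blood lines (Declan and Ursula) take 40,000 each.

Ursula receives 40,000.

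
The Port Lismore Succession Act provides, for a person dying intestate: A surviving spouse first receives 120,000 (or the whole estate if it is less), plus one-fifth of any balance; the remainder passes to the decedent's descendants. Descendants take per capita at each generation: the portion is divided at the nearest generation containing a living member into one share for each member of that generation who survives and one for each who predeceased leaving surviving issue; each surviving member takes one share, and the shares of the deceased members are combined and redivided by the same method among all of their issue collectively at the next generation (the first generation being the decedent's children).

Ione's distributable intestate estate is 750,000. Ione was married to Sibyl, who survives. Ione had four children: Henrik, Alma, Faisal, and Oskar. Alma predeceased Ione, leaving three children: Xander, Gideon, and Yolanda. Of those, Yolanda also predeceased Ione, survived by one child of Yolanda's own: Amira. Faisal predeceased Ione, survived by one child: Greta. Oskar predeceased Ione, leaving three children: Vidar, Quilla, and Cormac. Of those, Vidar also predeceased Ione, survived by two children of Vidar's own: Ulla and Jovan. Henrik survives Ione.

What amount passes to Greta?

Sibyl first takes 120,000, leaving a balance of 630,000. Sibyl then takes one-fifth of the balance (126,000), for a total of 246,000. The remaining 504,000 passes to the descendants.
The descendants' portion (504,000) is divided at the children's generation into 4 shares of 126,000. Henrik takes 126,000. The 3 shares of the deceased (Alma, Faisal, and Oskar) are combined into a pool of 378,000.
That pool (378,000) is divided at the grandchildren's generation into 7 shares of 54,000. Xander, Gideon, Greta, Quilla, and Cormac each take 54,000. The 2 shares of the deceased (Yolanda and Vidar) are combined into a pool of 108,000.
That pool (108,000) is divided at the great-grandchildren's generation equally among Amira, Ulla, and Jovan: 36,000 each.

Greta receives 54,000.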